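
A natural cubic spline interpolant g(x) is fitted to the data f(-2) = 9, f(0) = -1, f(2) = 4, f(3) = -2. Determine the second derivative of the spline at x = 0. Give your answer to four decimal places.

Write M_i for g''(x_i). With h_i = 2, 2, 1 and divided differences Δ_i = -5, 5/2, -6, the continuity of g' gives the tridiagonal system
  2·M_0 + 8·M_1 + 2·M_2 = 6(Δ_1 - Δ_0) = 45
  2·M_1 + 6·M_2 + 1·M_3 = 6(Δ_2 - Δ_1) = -51
Natural end conditions: M_0 = M_3 = 0.
Solving: M_0 = 0, M_1 = 93/11, M_2 = -249/22, M_3 = 0.

8.4545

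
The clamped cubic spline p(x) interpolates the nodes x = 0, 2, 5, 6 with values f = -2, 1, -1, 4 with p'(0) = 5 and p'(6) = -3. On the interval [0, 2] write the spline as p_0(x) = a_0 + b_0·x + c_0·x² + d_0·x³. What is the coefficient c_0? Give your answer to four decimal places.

-1.8013

Write M_i for p''(x_i). With h_i = 2, 3, 1 and divided differences Δ_i = 3/2, -2/3, 5, the continuity of p' gives the tridiagonal system
  2·M_0 + 10·M_1 + 3·M_2 = 6(Δ_1 - Δ_0) = -13
  3·M_1 + 8·M_2 + 1·M_3 = 6(Δ_2 - Δ_1) = 34
Clamped end conditions give two more equations: 2h_0·M_0 + h_0·M_1 = 6(Δ_0 - p'(0)) = -21 and h_2·M_2 + 2h_2·M_3 = 6(p'(6) - Δ_2) = -48.
Forward elimination and back-substitution give M_0 = -281/78, M_1 = -257/78, M_2 = 353/39, M_3 = -2225/78.
On [0, 2], with p_0(x) = a_0 + b_0·x + c_0·x² + d_0·x³: c_0 = M_0/2 = -281/156, d_0 = (M_1 - M_0)/(6h_0) = 1/39, b_0 = Δ_0 - h_0(2M_0 + M_1)/6 = 5.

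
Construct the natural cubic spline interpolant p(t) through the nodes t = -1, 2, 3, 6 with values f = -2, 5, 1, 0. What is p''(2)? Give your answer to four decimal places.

Put σ_i = p'' at the i-th knot. Here h = (3, 1, 3) and Δ = (7/3, -4, -1/3), so the interior equations h_(i-1)·σ_(i-1) + 2(h_(i-1)+h_i)·σ_i + h_i·σ_(i+1) = 6(Δ_i − Δ_(i-1)) read
  3·σ_0 + 8·σ_1 + 1·σ_2 = 6(Δ_1 - Δ_0) = -38
  1·σ_1 + 8·σ_2 + 3·σ_3 = 6(Δ_2 - Δ_1) = 22
Natural end conditions: σ_0 = σ_3 = 0.
Solving the tridiagonal system: σ_0 = 0, σ_1 = -326/63, σ_2 = 214/63, σ_3 = 0.

-5.1746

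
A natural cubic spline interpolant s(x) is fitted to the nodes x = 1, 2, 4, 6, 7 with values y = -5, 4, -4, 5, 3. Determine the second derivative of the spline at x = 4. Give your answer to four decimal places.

Let σ_i = s''(x_i). Step sizes h_i = 1, 2, 2, 1; slopes of the chords Δ_i = (y_(i+1) - y_i)/h_i = 9, -4, 9/2, -2.
  1·σ_0 + 6·σ_1 + 2·σ_2 = 6(Δ_1 - Δ_0) = -78
  2·σ_1 + 8·σ_2 + 2·σ_3 = 6(Δ_2 - Δ_1) = 51
  2·σ_2 + 6·σ_3 + 1·σ_4 = 6(Δ_3 - Δ_2) = -39
Natural end conditions: σ_0 = σ_4 = 0.
Solving: σ_0 = 0, σ_1 = -35/2, σ_2 = 27/2, σ_3 = -11, σ_4 = 0.

13.5000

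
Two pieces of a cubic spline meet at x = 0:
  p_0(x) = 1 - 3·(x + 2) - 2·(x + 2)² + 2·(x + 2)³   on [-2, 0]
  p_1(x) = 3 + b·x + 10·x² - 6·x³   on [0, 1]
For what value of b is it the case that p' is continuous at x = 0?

p_0'(x) = -3 - 4·(x + 2) + 6·(x + 2)², so p_0'(0) = 13. On the right, p_1'(0) = b, so b = 13.

13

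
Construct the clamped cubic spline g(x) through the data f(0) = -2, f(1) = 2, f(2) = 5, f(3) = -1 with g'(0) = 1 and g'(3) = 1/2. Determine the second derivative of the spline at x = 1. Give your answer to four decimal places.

Let m_i = g''(x_i). Step sizes h_i = 1, 1, 1; slopes of the chords Δ_i = (y_(i+1) - y_i)/h_i = 4, 3, -6.
  1·m_0 + 4·m_1 + 1·m_2 = 6(Δ_1 - Δ_0) = -6
  1·m_1 + 4·m_2 + 1·m_3 = 6(Δ_2 - Δ_1) = -54
Clamped end conditions give two more equations: 2h_0·m_0 + h_0·m_1 = 6(Δ_0 - g'(0)) = 18 and h_2·m_2 + 2h_2·m_3 = 6(g'(3) - Δ_2) = 39.
Forward elimination and back-substitution give m_0 = 121/15, m_1 = 28/15, m_2 = -323/15, m_3 = 454/15.

1.8667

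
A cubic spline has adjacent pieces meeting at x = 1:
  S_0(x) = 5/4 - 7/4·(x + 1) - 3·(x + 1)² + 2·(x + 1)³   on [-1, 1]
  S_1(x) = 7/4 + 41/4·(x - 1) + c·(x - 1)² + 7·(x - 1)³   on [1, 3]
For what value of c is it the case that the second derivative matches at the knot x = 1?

9

S_0''(x) = -6 + 12·(x + 1), so S_0''(1) = 18. On the right, S_1''(1) = 2c, so c = 9.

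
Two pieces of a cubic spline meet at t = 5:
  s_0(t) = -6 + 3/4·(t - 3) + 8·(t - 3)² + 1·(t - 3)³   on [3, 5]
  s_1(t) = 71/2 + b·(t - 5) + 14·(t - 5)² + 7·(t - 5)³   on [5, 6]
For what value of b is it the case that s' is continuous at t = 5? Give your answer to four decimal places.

s_0'(t) = 3/4 + 16·(t - 3) + 3·(t - 3)², so s_0'(5) = 179/4. On the right, s_1'(5) = b, so b = 179/4.

44.7500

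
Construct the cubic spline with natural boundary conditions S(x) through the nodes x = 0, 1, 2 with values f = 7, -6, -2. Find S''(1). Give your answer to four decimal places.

Let M_i = S''(x_i). Step sizes h_i = 1, 1; slopes of the chords Δ_i = (y_(i+1) - y_i)/h_i = -13, 4.
  1·M_0 + 4·M_1 + 1·M_2 = 6(Δ_1 - Δ_0) = 102
Natural end conditions: M_0 = M_2 = 0.
Solving the tridiagonal system: M_0 = 0, M_1 = 51/2, M_2 = 0.

25.5000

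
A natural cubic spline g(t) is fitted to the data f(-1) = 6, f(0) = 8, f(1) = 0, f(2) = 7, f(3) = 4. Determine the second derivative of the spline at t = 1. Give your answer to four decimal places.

34.2857

Put σ_i = g'' at the i-th knot. Here h = (1, 1, 1, 1) and Δ = (2, -8, 7, -3), so the interior equations h_(i-1)·σ_(i-1) + 2(h_(i-1)+h_i)·σ_i + h_i·σ_(i+1) = 6(Δ_i − Δ_(i-1)) read
  1·σ_0 + 4·σ_1 + 1·σ_2 = 6(Δ_1 - Δ_0) = -60
  1·σ_1 + 4·σ_2 + 1·σ_3 = 6(Δ_2 - Δ_1) = 90
  1·σ_2 + 4·σ_3 + 1·σ_4 = 6(Δ_3 - Δ_2) = -60
Natural end conditions: σ_0 = σ_4 = 0.
Solving: σ_0 = 0, σ_1 = -165/7, σ_2 = 240/7, σ_3 = -165/7, σ_4 = 0.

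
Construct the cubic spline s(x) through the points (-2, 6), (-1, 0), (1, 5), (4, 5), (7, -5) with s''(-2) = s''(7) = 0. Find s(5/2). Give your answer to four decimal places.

7.2646

Let σ_i = s''(x_i). Step sizes h_i = 1, 2, 3, 3; slopes of the chords Δ_i = (y_(i+1) - y_i)/h_i = -6, 5/2, 0, -10/3.
  1·σ_0 + 6·σ_1 + 2·σ_2 = 6(Δ_1 - Δ_0) = 51
  2·σ_1 + 10·σ_2 + 3·σ_3 = 6(Δ_2 - Δ_1) = -15
  3·σ_2 + 12·σ_3 + 3·σ_4 = 6(Δ_3 - Δ_2) = -20
Natural end conditions: σ_0 = σ_4 = 0.
Forward elimination and back-substitution give σ_0 = 0, σ_1 = 1967/206, σ_2 = -324/103, σ_3 = -272/309, σ_4 = 0.
On [1, 4], s(x) = 5 + 1108/309·(x - 1) - 162/103·(x - 1)² + 350/2781·(x - 1)³.
With (x - 1) = 3/2: s(5/2) = 2993/412.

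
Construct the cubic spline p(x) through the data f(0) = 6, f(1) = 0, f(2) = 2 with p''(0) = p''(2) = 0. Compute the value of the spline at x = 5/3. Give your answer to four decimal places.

0.7407

Put M_i = p'' at the i-th knot. Here h = (1, 1) and Δ = (-6, 2), so the interior equations h_(i-1)·M_(i-1) + 2(h_(i-1)+h_i)·M_i + h_i·M_(i+1) = 6(Δ_i − Δ_(i-1)) read
  1·M_0 + 4·M_1 + 1·M_2 = 6(Δ_1 - Δ_0) = 48
Natural end conditions: M_0 = M_2 = 0.
Solving the tridiagonal system: M_0 = 0, M_1 = 12, M_2 = 0.
On [1, 2], p(x) = 0 - 2·(x - 1) + 6·(x - 1)² - 2·(x - 1)³.
With (x - 1) = 2/3: p(5/3) = 20/27.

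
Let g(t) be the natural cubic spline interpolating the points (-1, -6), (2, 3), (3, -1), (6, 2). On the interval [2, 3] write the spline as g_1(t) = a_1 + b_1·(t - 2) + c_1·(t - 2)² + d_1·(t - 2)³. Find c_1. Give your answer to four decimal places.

Write M_i for g''(x_i). With h_i = 3, 1, 3 and divided differences Δ_i = 3, -4, 1, the continuity of g' gives the tridiagonal system
  3·M_0 + 8·M_1 + 1·M_2 = 6(Δ_1 - Δ_0) = -42
  1·M_1 + 8·M_2 + 3·M_3 = 6(Δ_2 - Δ_1) = 30
Natural end conditions: M_0 = M_3 = 0.
Solving: M_0 = 0, M_1 = -122/21, M_2 = 94/21, M_3 = 0.
On [2, 3], with g_1(t) = a_1 + b_1·(t - 2) + c_1·(t - 2)² + d_1·(t - 2)³: c_1 = M_1/2 = -61/21, d_1 = (M_2 - M_1)/(6h_1) = 12/7, b_1 = Δ_1 - h_1(2M_1 + M_2)/6 = -59/21.

-2.9048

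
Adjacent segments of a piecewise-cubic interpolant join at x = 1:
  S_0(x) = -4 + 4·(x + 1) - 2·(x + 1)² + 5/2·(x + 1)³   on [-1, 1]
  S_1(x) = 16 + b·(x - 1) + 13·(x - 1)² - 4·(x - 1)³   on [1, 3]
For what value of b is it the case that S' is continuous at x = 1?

S_0'(x) = 4 - 4·(x + 1) + 15/2·(x + 1)², so S_0'(1) = 26. On the right, S_1'(1) = b, so b = 26.

26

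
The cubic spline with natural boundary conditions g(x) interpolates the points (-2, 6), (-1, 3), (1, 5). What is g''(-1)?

Write M_i for g''(x_i). With h_i = 1, 2 and divided differences Δ_i = -3, 1, the continuity of g' gives the tridiagonal system
  1·M_0 + 6·M_1 + 2·M_2 = 6(Δ_1 - Δ_0) = 24
Natural end conditions: M_0 = M_2 = 0.
Solving the tridiagonal system: M_0 = 0, M_1 = 4, M_2 = 0.

4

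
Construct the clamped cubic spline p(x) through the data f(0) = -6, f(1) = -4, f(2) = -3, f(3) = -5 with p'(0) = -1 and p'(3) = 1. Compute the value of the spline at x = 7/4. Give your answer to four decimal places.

-2.7750

Write m_i for p''(x_i). With h_i = 1, 1, 1 and divided differences Δ_i = 2, 1, -2, the continuity of p' gives the tridiagonal system
  1·m_0 + 4·m_1 + 1·m_2 = 6(Δ_1 - Δ_0) = -6
  1·m_1 + 4·m_2 + 1·m_3 = 6(Δ_2 - Δ_1) = -18
Clamped end conditions give two more equations: 2h_0·m_0 + h_0·m_1 = 6(Δ_0 - p'(0)) = 18 and h_2·m_2 + 2h_2·m_3 = 6(p'(3) - Δ_2) = 18.
Solving: m_0 = 152/15, m_1 = -34/15, m_2 = -106/15, m_3 = 188/15.
On [1, 2], p(x) = -4 + 44/15·(x - 1) - 17/15·(x - 1)² - 4/5·(x - 1)³.
With (x - 1) = 3/4: p(7/4) = -111/40.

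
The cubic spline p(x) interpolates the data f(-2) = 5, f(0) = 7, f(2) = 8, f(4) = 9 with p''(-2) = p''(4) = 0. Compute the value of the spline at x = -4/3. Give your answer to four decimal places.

5.7457

Put σ_i = p'' at the i-th knot. Here h = (2, 2, 2) and Δ = (1, 1/2, 1/2), so the interior equations h_(i-1)·σ_(i-1) + 2(h_(i-1)+h_i)·σ_i + h_i·σ_(i+1) = 6(Δ_i − Δ_(i-1)) read
  2·σ_0 + 8·σ_1 + 2·σ_2 = 6(Δ_1 - Δ_0) = -3
  2·σ_1 + 8·σ_2 + 2·σ_3 = 6(Δ_2 - Δ_1) = 0
Natural end conditions: σ_0 = σ_3 = 0.
Forward elimination and back-substitution give σ_0 = 0, σ_1 = -2/5, σ_2 = 1/10, σ_3 = 0.
On [-2, 0], p(x) = 5 + 17/15·(x + 2) + 0·(x + 2)² - 1/30·(x + 2)³.
With (x + 2) = 2/3: p(-4/3) = 2327/405.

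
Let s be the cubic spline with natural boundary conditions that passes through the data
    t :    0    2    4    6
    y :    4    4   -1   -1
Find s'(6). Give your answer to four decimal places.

Write m_i for s''(x_i). With h_i = 2, 2, 2 and divided differences Δ_i = 0, -5/2, 0, the continuity of s' gives the tridiagonal system
  2·m_0 + 8·m_1 + 2·m_2 = 6(Δ_1 - Δ_0) = -15
  2·m_1 + 8·m_2 + 2·m_3 = 6(Δ_2 - Δ_1) = 15
Natural end conditions: m_0 = m_3 = 0.
Solving: m_0 = 0, m_1 = -5/2, m_2 = 5/2, m_3 = 0.
On [4, 6], s'(t) = b_2 + 2c_2·(t - 4) + 3d_2·(t - 4)² with b_2 = Δ_2 - h_2(2m_2 + m_3)/6 = -5/3, c_2 = m_2/2 = 5/4, d_2 = (m_3 - m_2)/(6h_2) = -5/24. So s'(6) = 5/6.

0.8333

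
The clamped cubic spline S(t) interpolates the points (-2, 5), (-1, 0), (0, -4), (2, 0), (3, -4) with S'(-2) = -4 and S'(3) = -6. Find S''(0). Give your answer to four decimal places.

8.8906

Let m_i = S''(x_i). Step sizes h_i = 1, 1, 2, 1; slopes of the chords Δ_i = (y_(i+1) - y_i)/h_i = -5, -4, 2, -4.
  1·m_0 + 4·m_1 + 1·m_2 = 6(Δ_1 - Δ_0) = 6
  1·m_1 + 6·m_2 + 2·m_3 = 6(Δ_2 - Δ_1) = 36
  2·m_2 + 6·m_3 + 1·m_4 = 6(Δ_3 - Δ_2) = -36
Clamped end conditions give two more equations: 2h_0·m_0 + h_0·m_1 = 6(Δ_0 - S'(-2)) = -6 and h_3·m_3 + 2h_3·m_4 = 6(S'(3) - Δ_3) = -12.
Hence m_0 = -193/64, m_1 = 1/32, m_2 = 569/64, m_3 = -139/16, m_4 = -53/32.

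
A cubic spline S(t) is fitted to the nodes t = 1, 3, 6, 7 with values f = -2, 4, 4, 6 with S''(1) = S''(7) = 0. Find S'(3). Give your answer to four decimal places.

1.3099

Write M_i for S''(x_i). With h_i = 2, 3, 1 and divided differences Δ_i = 3, 0, 2, the continuity of S' gives the tridiagonal system
  2·M_0 + 10·M_1 + 3·M_2 = 6(Δ_1 - Δ_0) = -18
  3·M_1 + 8·M_2 + 1·M_3 = 6(Δ_2 - Δ_1) = 12
Natural end conditions: M_0 = M_3 = 0.
Hence M_0 = 0, M_1 = -180/71, M_2 = 174/71, M_3 = 0.
On [3, 6], S'(t) = b_1 + 2c_1·(t - 3) + 3d_1·(t - 3)² with b_1 = Δ_1 - h_1(2M_1 + M_2)/6 = 93/71, c_1 = M_1/2 = -90/71, d_1 = (M_2 - M_1)/(6h_1) = 59/213. So S'(3) = 93/71.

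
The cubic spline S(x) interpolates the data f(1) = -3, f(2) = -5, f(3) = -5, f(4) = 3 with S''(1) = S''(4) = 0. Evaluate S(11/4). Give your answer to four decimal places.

-5.6563

Write m_i for S''(x_i). With h_i = 1, 1, 1 and divided differences Δ_i = -2, 0, 8, the continuity of S' gives the tridiagonal system
  1·m_0 + 4·m_1 + 1·m_2 = 6(Δ_1 - Δ_0) = 12
  1·m_1 + 4·m_2 + 1·m_3 = 6(Δ_2 - Δ_1) = 48
Natural end conditions: m_0 = m_3 = 0.
Solving the tridiagonal system: m_0 = 0, m_1 = 0, m_2 = 12, m_3 = 0.
On [2, 3], S(x) = -5 - 2·(x - 2) + 0·(x - 2)² + 2·(x - 2)³.
With (x - 2) = 3/4: S(11/4) = -181/32.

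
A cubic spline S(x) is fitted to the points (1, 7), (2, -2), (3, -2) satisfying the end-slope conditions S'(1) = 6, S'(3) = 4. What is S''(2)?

29

With M_i denoting the second derivative at x_i, h_i = 1, 1, and Δ_i = (y_(i+1) − y_i)/h_i = -9, 0:
  1·M_0 + 4·M_1 + 1·M_2 = 6(Δ_1 - Δ_0) = 54
Clamped end conditions give two more equations: 2h_0·M_0 + h_0·M_1 = 6(Δ_0 - S'(1)) = -90 and h_1·M_1 + 2h_1·M_2 = 6(S'(3) - Δ_1) = 24.
Hence M_0 = -119/2, M_1 = 29, M_2 = -5/2.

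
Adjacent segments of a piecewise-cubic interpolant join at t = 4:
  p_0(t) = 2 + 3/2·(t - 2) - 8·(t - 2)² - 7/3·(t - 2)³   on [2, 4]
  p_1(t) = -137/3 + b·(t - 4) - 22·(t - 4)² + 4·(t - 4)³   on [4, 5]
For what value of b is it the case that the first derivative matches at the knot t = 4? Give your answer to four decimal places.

-58.5000

p_0'(t) = 3/2 - 16·(t - 2) - 7·(t - 2)², so p_0'(4) = -117/2. On the right, p_1'(4) = b, so b = -117/2.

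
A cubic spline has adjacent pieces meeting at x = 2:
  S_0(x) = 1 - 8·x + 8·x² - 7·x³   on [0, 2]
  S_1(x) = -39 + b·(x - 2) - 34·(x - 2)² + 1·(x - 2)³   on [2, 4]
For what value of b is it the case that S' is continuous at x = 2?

S_0'(x) = -8 + 16·x - 21·x², so S_0'(2) = -60. On the right, S_1'(2) = b, so b = -60.

-60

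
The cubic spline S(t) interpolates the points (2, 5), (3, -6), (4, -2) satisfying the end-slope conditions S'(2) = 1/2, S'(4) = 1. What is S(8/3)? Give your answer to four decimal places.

-2.2778

Put M_i = S'' at the i-th knot. Here h = (1, 1) and Δ = (-11, 4), so the interior equations h_(i-1)·M_(i-1) + 2(h_(i-1)+h_i)·M_i + h_i·M_(i+1) = 6(Δ_i − Δ_(i-1)) read
  1·M_0 + 4·M_1 + 1·M_2 = 6(Δ_1 - Δ_0) = 90
Clamped end conditions give two more equations: 2h_0·M_0 + h_0·M_1 = 6(Δ_0 - S'(2)) = -69 and h_1·M_1 + 2h_1·M_2 = 6(S'(4) - Δ_1) = -18.
Forward elimination and back-substitution give M_0 = -227/4, M_1 = 89/2, M_2 = -125/4.
On [2, 3], S(t) = 5 + 1/2·(t - 2) - 227/8·(t - 2)² + 135/8·(t - 2)³.
With (t - 2) = 2/3: S(8/3) = -41/18.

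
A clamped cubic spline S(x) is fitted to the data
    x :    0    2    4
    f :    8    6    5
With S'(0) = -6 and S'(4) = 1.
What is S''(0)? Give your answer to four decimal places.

8.8750

Write σ_i for S''(x_i). With h_i = 2, 2 and divided differences Δ_i = -1, -1/2, the continuity of S' gives the tridiagonal system
  2·σ_0 + 8·σ_1 + 2·σ_2 = 6(Δ_1 - Δ_0) = 3
Clamped end conditions give two more equations: 2h_0·σ_0 + h_0·σ_1 = 6(Δ_0 - S'(0)) = 30 and h_1·σ_1 + 2h_1·σ_2 = 6(S'(4) - Δ_1) = 9.
Solving: σ_0 = 71/8, σ_1 = -11/4, σ_2 = 29/8.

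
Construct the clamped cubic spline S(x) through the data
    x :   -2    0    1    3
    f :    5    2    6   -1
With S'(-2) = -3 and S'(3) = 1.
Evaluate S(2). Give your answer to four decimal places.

Write M_i for S''(x_i). With h_i = 2, 1, 2 and divided differences Δ_i = -3/2, 4, -7/2, the continuity of S' gives the tridiagonal system
  2·M_0 + 6·M_1 + 1·M_2 = 6(Δ_1 - Δ_0) = 33
  1·M_1 + 6·M_2 + 2·M_3 = 6(Δ_2 - Δ_1) = -45
Clamped end conditions give two more equations: 2h_0·M_0 + h_0·M_1 = 6(Δ_0 - S'(-2)) = 9 and h_2·M_2 + 2h_2·M_3 = 6(S'(3) - Δ_2) = 27.
Forward elimination and back-substitution give M_0 = -31/16, M_1 = 67/8, M_2 = -107/8, M_3 = 215/16.
On [1, 3], S(x) = 6 + 15/16·(x - 1) - 107/16·(x - 1)² + 143/64·(x - 1)³.
With (x - 1) = 1: S(2) = 159/64.

2.4844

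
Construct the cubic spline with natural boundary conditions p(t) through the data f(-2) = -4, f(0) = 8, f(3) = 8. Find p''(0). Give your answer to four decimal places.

-3.6000

Put m_i = p'' at the i-th knot. Here h = (2, 3) and Δ = (6, 0), so the interior equations h_(i-1)·m_(i-1) + 2(h_(i-1)+h_i)·m_i + h_i·m_(i+1) = 6(Δ_i − Δ_(i-1)) read
  2·m_0 + 10·m_1 + 3·m_2 = 6(Δ_1 - Δ_0) = -36
Natural end conditions: m_0 = m_2 = 0.
Solving the tridiagonal system: m_0 = 0, m_1 = -18/5, m_2 = 0.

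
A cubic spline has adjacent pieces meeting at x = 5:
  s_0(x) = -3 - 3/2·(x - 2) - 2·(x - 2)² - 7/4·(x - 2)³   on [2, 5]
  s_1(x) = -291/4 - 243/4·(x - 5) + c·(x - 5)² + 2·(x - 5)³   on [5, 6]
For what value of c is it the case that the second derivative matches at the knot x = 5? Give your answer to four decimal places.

-17.7500

s_0''(x) = -4 - 21/2·(x - 2), so s_0''(5) = -71/2. On the right, s_1''(5) = 2c, so c = -71/4.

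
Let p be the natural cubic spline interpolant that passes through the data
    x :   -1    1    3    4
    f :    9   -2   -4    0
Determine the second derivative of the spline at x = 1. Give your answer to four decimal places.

2.3182

Let σ_i = p''(x_i). Step sizes h_i = 2, 2, 1; slopes of the chords Δ_i = (y_(i+1) - y_i)/h_i = -11/2, -1, 4.
  2·σ_0 + 8·σ_1 + 2·σ_2 = 6(Δ_1 - Δ_0) = 27
  2·σ_1 + 6·σ_2 + 1·σ_3 = 6(Δ_2 - Δ_1) = 30
Natural end conditions: σ_0 = σ_3 = 0.
Solving the tridiagonal system: σ_0 = 0, σ_1 = 51/22, σ_2 = 93/22, σ_3 = 0.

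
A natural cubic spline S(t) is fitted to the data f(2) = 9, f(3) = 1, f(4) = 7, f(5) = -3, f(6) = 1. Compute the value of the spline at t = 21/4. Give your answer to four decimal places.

Let M_i = S''(x_i). Step sizes h_i = 1, 1, 1, 1; slopes of the chords Δ_i = (y_(i+1) - y_i)/h_i = -8, 6, -10, 4.
  1·M_0 + 4·M_1 + 1·M_2 = 6(Δ_1 - Δ_0) = 84
  1·M_1 + 4·M_2 + 1·M_3 = 6(Δ_2 - Δ_1) = -96
  1·M_2 + 4·M_3 + 1·M_4 = 6(Δ_3 - Δ_2) = 84
Natural end conditions: M_0 = M_4 = 0.
Forward elimination and back-substitution give M_0 = 0, M_1 = 216/7, M_2 = -276/7, M_3 = 216/7, M_4 = 0.
On [5, 6], S(t) = -3 - 44/7·(t - 5) + 108/7·(t - 5)² - 36/7·(t - 5)³.
With (t - 5) = 1/4: S(21/4) = -59/16.

-3.6875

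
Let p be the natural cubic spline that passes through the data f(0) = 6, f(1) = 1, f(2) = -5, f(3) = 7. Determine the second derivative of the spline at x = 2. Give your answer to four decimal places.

29.2000

Write σ_i for p''(x_i). With h_i = 1, 1, 1 and divided differences Δ_i = -5, -6, 12, the continuity of p' gives the tridiagonal system
  1·σ_0 + 4·σ_1 + 1·σ_2 = 6(Δ_1 - Δ_0) = -6
  1·σ_1 + 4·σ_2 + 1·σ_3 = 6(Δ_2 - Δ_1) = 108
Natural end conditions: σ_0 = σ_3 = 0.
Solving: σ_0 = 0, σ_1 = -44/5, σ_2 = 146/5, σ_3 = 0.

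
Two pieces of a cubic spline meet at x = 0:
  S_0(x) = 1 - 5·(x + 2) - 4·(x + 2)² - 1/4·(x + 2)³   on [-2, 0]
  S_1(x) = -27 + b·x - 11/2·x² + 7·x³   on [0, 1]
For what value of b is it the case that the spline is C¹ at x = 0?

S_0'(x) = -5 - 8·(x + 2) - 3/4·(x + 2)², so S_0'(0) = -24. On the right, S_1'(0) = b, so b = -24.

-24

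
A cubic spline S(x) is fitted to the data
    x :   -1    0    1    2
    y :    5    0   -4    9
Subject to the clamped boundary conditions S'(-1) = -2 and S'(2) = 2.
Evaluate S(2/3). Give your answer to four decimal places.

-4.8148

Put M_i = S'' at the i-th knot. Here h = (1, 1, 1) and Δ = (-5, -4, 13), so the interior equations h_(i-1)·M_(i-1) + 2(h_(i-1)+h_i)·M_i + h_i·M_(i+1) = 6(Δ_i − Δ_(i-1)) read
  1·M_0 + 4·M_1 + 1·M_2 = 6(Δ_1 - Δ_0) = 6
  1·M_1 + 4·M_2 + 1·M_3 = 6(Δ_2 - Δ_1) = 102
Clamped end conditions give two more equations: 2h_0·M_0 + h_0·M_1 = 6(Δ_0 - S'(-1)) = -18 and h_2·M_2 + 2h_2·M_3 = 6(S'(2) - Δ_2) = -66.
Solving: M_0 = -16/3, M_1 = -22/3, M_2 = 122/3, M_3 = -160/3.
On [0, 1], S(x) = 0 - 25/3·x - 11/3·x² + 8·x³.
With x = 2/3: S(2/3) = -130/27.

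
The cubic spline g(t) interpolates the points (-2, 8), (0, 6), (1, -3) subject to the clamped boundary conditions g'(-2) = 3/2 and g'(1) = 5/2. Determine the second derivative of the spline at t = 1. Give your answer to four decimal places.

42.8333

Write M_i for g''(x_i). With h_i = 2, 1 and divided differences Δ_i = -1, -9, the continuity of g' gives the tridiagonal system
  2·M_0 + 6·M_1 + 1·M_2 = 6(Δ_1 - Δ_0) = -48
Clamped end conditions give two more equations: 2h_0·M_0 + h_0·M_1 = 6(Δ_0 - g'(-2)) = -15 and h_1·M_1 + 2h_1·M_2 = 6(g'(1) - Δ_1) = 69.
Forward elimination and back-substitution give M_0 = 55/12, M_1 = -50/3, M_2 = 257/6.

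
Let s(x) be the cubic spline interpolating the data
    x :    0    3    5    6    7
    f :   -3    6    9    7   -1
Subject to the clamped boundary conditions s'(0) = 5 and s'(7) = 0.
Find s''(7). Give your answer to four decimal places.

32.4856

With m_i denoting the second derivative at x_i, h_i = 3, 2, 1, 1, and Δ_i = (y_(i+1) − y_i)/h_i = 3, 3/2, -2, -8:
  3·m_0 + 10·m_1 + 2·m_2 = 6(Δ_1 - Δ_0) = -9
  2·m_1 + 6·m_2 + 1·m_3 = 6(Δ_2 - Δ_1) = -21
  1·m_2 + 4·m_3 + 1·m_4 = 6(Δ_3 - Δ_2) = -36
Clamped end conditions give two more equations: 2h_0·m_0 + h_0·m_1 = 6(Δ_0 - s'(0)) = -12 and h_3·m_3 + 2h_3·m_4 = 6(s'(7) - Δ_3) = 48.
Solving the tridiagonal system: m_0 = -197/104, m_1 = -11/52, m_2 = -125/208, m_3 = -1765/104, m_4 = 6757/208.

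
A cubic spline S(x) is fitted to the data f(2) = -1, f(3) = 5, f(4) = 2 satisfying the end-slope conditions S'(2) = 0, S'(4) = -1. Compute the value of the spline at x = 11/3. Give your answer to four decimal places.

3.1111

Let m_i = S''(x_i). Step sizes h_i = 1, 1; slopes of the chords Δ_i = (y_(i+1) - y_i)/h_i = 6, -3.
  1·m_0 + 4·m_1 + 1·m_2 = 6(Δ_1 - Δ_0) = -54
Clamped end conditions give two more equations: 2h_0·m_0 + h_0·m_1 = 6(Δ_0 - S'(2)) = 36 and h_1·m_1 + 2h_1·m_2 = 6(S'(4) - Δ_1) = 12.
Forward elimination and back-substitution give m_0 = 31, m_1 = -26, m_2 = 19.
On [3, 4], S(x) = 5 + 5/2·(x - 3) - 13·(x - 3)² + 15/2·(x - 3)³.
With (x - 3) = 2/3: S(11/3) = 28/9.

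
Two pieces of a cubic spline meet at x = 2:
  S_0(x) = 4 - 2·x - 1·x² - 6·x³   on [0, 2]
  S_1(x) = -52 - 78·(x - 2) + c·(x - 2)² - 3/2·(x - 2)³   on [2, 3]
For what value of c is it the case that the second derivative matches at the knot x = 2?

-37

S_0''(x) = -2 - 36·x, so S_0''(2) = -74. On the right, S_1''(2) = 2c, so c = -37.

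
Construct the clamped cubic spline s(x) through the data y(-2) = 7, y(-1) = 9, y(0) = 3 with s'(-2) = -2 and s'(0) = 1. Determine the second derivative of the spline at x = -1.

With σ_i denoting the second derivative at x_i, h_i = 1, 1, and Δ_i = (y_(i+1) − y_i)/h_i = 2, -6:
  1·σ_0 + 4·σ_1 + 1·σ_2 = 6(Δ_1 - Δ_0) = -48
Clamped end conditions give two more equations: 2h_0·σ_0 + h_0·σ_1 = 6(Δ_0 - s'(-2)) = 24 and h_1·σ_1 + 2h_1·σ_2 = 6(s'(0) - Δ_1) = 42.
Forward elimination and back-substitution give σ_0 = 51/2, σ_1 = -27, σ_2 = 69/2.

-27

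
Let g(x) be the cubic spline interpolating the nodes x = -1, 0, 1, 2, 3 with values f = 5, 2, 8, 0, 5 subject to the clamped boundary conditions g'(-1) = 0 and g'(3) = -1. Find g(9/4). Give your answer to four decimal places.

Write m_i for g''(x_i). With h_i = 1, 1, 1, 1 and divided differences Δ_i = -3, 6, -8, 5, the continuity of g' gives the tridiagonal system
  1·m_0 + 4·m_1 + 1·m_2 = 6(Δ_1 - Δ_0) = 54
  1·m_1 + 4·m_2 + 1·m_3 = 6(Δ_2 - Δ_1) = -84
  1·m_2 + 4·m_3 + 1·m_4 = 6(Δ_3 - Δ_2) = 78
Clamped end conditions give two more equations: 2h_0·m_0 + h_0·m_1 = 6(Δ_0 - g'(-1)) = -18 and h_3·m_3 + 2h_3·m_4 = 6(g'(3) - Δ_3) = -36.
Solving: m_0 = -655/28, m_1 = 403/14, m_2 = -151/4, m_3 = 535/14, m_4 = -1039/28.
On [2, 3], g(x) = 0 - 87/56·(x - 2) + 535/28·(x - 2)² - 703/56·(x - 2)³.
With (x - 2) = 1/4: g(9/4) = 2185/3584.

0.6097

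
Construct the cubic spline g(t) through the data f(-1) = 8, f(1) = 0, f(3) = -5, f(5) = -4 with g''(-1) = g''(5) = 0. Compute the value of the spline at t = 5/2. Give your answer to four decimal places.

Put m_i = g'' at the i-th knot. Here h = (2, 2, 2) and Δ = (-4, -5/2, 1/2), so the interior equations h_(i-1)·m_(i-1) + 2(h_(i-1)+h_i)·m_i + h_i·m_(i+1) = 6(Δ_i − Δ_(i-1)) read
  2·m_0 + 8·m_1 + 2·m_2 = 6(Δ_1 - Δ_0) = 9
  2·m_1 + 8·m_2 + 2·m_3 = 6(Δ_2 - Δ_1) = 18
Natural end conditions: m_0 = m_3 = 0.
Solving: m_0 = 0, m_1 = 3/5, m_2 = 21/10, m_3 = 0.
On [1, 3], g(t) = 0 - 18/5·(t - 1) + 3/10·(t - 1)² + 1/8·(t - 1)³.
With (t - 1) = 3/2: g(5/2) = -1377/320.

-4.3031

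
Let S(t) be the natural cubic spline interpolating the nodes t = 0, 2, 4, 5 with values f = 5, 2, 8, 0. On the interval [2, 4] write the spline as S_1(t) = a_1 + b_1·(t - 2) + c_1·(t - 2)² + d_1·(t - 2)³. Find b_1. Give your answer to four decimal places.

2.9545

Put M_i = S'' at the i-th knot. Here h = (2, 2, 1) and Δ = (-3/2, 3, -8), so the interior equations h_(i-1)·M_(i-1) + 2(h_(i-1)+h_i)·M_i + h_i·M_(i+1) = 6(Δ_i − Δ_(i-1)) read
  2·M_0 + 8·M_1 + 2·M_2 = 6(Δ_1 - Δ_0) = 27
  2·M_1 + 6·M_2 + 1·M_3 = 6(Δ_2 - Δ_1) = -66
Natural end conditions: M_0 = M_3 = 0.
Solving the tridiagonal system: M_0 = 0, M_1 = 147/22, M_2 = -291/22, M_3 = 0.
On [2, 4], with S_1(t) = a_1 + b_1·(t - 2) + c_1·(t - 2)² + d_1·(t - 2)³: c_1 = M_1/2 = 147/44, d_1 = (M_2 - M_1)/(6h_1) = -73/44, b_1 = Δ_1 - h_1(2M_1 + M_2)/6 = 65/22.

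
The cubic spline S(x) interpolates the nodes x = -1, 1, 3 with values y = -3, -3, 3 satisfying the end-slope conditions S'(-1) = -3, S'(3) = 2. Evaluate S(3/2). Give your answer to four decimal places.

-1.5469

Let M_i = S''(x_i). Step sizes h_i = 2, 2; slopes of the chords Δ_i = (y_(i+1) - y_i)/h_i = 0, 3.
  2·M_0 + 8·M_1 + 2·M_2 = 6(Δ_1 - Δ_0) = 18
Clamped end conditions give two more equations: 2h_0·M_0 + h_0·M_1 = 6(Δ_0 - S'(-1)) = 18 and h_1·M_1 + 2h_1·M_2 = 6(S'(3) - Δ_1) = -6.
Solving: M_0 = 7/2, M_1 = 2, M_2 = -5/2.
On [1, 3], S(x) = -3 + 5/2·(x - 1) + 1·(x - 1)² - 3/8·(x - 1)³.
With (x - 1) = 1/2: S(3/2) = -99/64.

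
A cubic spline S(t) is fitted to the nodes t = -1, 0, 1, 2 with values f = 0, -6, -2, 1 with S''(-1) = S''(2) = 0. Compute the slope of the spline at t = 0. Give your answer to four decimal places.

With M_i denoting the second derivative at x_i, h_i = 1, 1, 1, and Δ_i = (y_(i+1) − y_i)/h_i = -6, 4, 3:
  1·M_0 + 4·M_1 + 1·M_2 = 6(Δ_1 - Δ_0) = 60
  1·M_1 + 4·M_2 + 1·M_3 = 6(Δ_2 - Δ_1) = -6
Natural end conditions: M_0 = M_3 = 0.
Hence M_0 = 0, M_1 = 82/5, M_2 = -28/5, M_3 = 0.
On [0, 1], S'(t) = b_1 + 2c_1·t + 3d_1·t² with b_1 = Δ_1 - h_1(2M_1 + M_2)/6 = -8/15, c_1 = M_1/2 = 41/5, d_1 = (M_2 - M_1)/(6h_1) = -11/3. So S'(0) = -8/15.

-0.5333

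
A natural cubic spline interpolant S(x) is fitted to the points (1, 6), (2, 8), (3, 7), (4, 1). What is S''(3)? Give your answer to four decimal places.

With M_i denoting the second derivative at x_i, h_i = 1, 1, 1, and Δ_i = (y_(i+1) − y_i)/h_i = 2, -1, -6:
  1·M_0 + 4·M_1 + 1·M_2 = 6(Δ_1 - Δ_0) = -18
  1·M_1 + 4·M_2 + 1·M_3 = 6(Δ_2 - Δ_1) = -30
Natural end conditions: M_0 = M_3 = 0.
Hence M_0 = 0, M_1 = -14/5, M_2 = -34/5, M_3 = 0.

-6.8000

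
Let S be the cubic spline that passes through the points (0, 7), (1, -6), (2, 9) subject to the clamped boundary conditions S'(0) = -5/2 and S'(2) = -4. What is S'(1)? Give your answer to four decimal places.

Write m_i for S''(x_i). With h_i = 1, 1 and divided differences Δ_i = -13, 15, the continuity of S' gives the tridiagonal system
  1·m_0 + 4·m_1 + 1·m_2 = 6(Δ_1 - Δ_0) = 168
Clamped end conditions give two more equations: 2h_0·m_0 + h_0·m_1 = 6(Δ_0 - S'(0)) = -63 and h_1·m_1 + 2h_1·m_2 = 6(S'(2) - Δ_1) = -114.
Hence m_0 = -297/4, m_1 = 171/2, m_2 = -399/4.
On [1, 2], S'(t) = b_1 + 2c_1·(t - 1) + 3d_1·(t - 1)² with b_1 = Δ_1 - h_1(2m_1 + m_2)/6 = 25/8, c_1 = m_1/2 = 171/4, d_1 = (m_2 - m_1)/(6h_1) = -247/8. So S'(1) = 25/8.

3.1250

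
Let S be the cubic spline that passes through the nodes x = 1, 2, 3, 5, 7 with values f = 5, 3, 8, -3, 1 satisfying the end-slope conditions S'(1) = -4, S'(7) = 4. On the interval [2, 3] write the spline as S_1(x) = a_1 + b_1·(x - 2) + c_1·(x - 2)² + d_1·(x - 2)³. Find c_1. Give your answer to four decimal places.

7.4881

With M_i denoting the second derivative at x_i, h_i = 1, 1, 2, 2, and Δ_i = (y_(i+1) − y_i)/h_i = -2, 5, -11/2, 2:
  1·M_0 + 4·M_1 + 1·M_2 = 6(Δ_1 - Δ_0) = 42
  1·M_1 + 6·M_2 + 2·M_3 = 6(Δ_2 - Δ_1) = -63
  2·M_2 + 8·M_3 + 2·M_4 = 6(Δ_3 - Δ_2) = 45
Clamped end conditions give two more equations: 2h_0·M_0 + h_0·M_1 = 6(Δ_0 - S'(1)) = 12 and h_3·M_3 + 2h_3·M_4 = 6(S'(7) - Δ_3) = 12.
Hence M_0 = -125/84, M_1 = 629/42, M_2 = -197/12, M_3 = 431/42, M_4 = -179/84.
On [2, 3], with S_1(x) = a_1 + b_1·(x - 2) + c_1·(x - 2)² + d_1·(x - 2)³: c_1 = M_1/2 = 629/84, d_1 = (M_2 - M_1)/(6h_1) = -293/56, b_1 = Δ_1 - h_1(2M_1 + M_2)/6 = 461/168.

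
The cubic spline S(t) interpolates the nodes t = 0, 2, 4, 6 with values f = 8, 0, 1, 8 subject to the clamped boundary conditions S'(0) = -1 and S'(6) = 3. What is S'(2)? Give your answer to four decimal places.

-3.1333

Put M_i = S'' at the i-th knot. Here h = (2, 2, 2) and Δ = (-4, 1/2, 7/2), so the interior equations h_(i-1)·M_(i-1) + 2(h_(i-1)+h_i)·M_i + h_i·M_(i+1) = 6(Δ_i − Δ_(i-1)) read
  2·M_0 + 8·M_1 + 2·M_2 = 6(Δ_1 - Δ_0) = 27
  2·M_1 + 8·M_2 + 2·M_3 = 6(Δ_2 - Δ_1) = 18
Clamped end conditions give two more equations: 2h_0·M_0 + h_0·M_1 = 6(Δ_0 - S'(0)) = -18 and h_2·M_2 + 2h_2·M_3 = 6(S'(6) - Δ_2) = -3.
Forward elimination and back-substitution give M_0 = -103/15, M_1 = 71/15, M_2 = 43/30, M_3 = -22/15.
On [2, 4], S'(t) = b_1 + 2c_1·(t - 2) + 3d_1·(t - 2)² with b_1 = Δ_1 - h_1(2M_1 + M_2)/6 = -47/15, c_1 = M_1/2 = 71/30, d_1 = (M_2 - M_1)/(6h_1) = -11/40. So S'(2) = -47/15.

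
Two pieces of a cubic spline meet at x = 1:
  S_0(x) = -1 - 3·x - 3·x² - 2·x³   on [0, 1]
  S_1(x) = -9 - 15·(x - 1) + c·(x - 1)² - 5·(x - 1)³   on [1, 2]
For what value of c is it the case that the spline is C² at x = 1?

S_0''(x) = -6 - 12·x, so S_0''(1) = -18. On the right, S_1''(1) = 2c, so c = -9.

-9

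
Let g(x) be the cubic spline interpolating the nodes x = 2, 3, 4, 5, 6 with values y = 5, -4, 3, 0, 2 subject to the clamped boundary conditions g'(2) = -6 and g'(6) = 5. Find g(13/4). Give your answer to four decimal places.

Let M_i = g''(x_i). Step sizes h_i = 1, 1, 1, 1; slopes of the chords Δ_i = (y_(i+1) - y_i)/h_i = -9, 7, -3, 2.
  1·M_0 + 4·M_1 + 1·M_2 = 6(Δ_1 - Δ_0) = 96
  1·M_1 + 4·M_2 + 1·M_3 = 6(Δ_2 - Δ_1) = -60
  1·M_2 + 4·M_3 + 1·M_4 = 6(Δ_3 - Δ_2) = 30
Clamped end conditions give two more equations: 2h_0·M_0 + h_0·M_1 = 6(Δ_0 - g'(2)) = -18 and h_3·M_3 + 2h_3·M_4 = 6(g'(6) - Δ_3) = 18.
Hence M_0 = -28, M_1 = 38, M_2 = -28, M_3 = 14, M_4 = 2.
On [3, 4], g(x) = -4 - 1·(x - 3) + 19·(x - 3)² - 11·(x - 3)³.
With (x - 3) = 1/4: g(13/4) = -207/64.

-3.2344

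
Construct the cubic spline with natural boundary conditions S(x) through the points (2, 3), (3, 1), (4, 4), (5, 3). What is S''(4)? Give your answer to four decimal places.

-8.4000

Let M_i = S''(x_i). Step sizes h_i = 1, 1, 1; slopes of the chords Δ_i = (y_(i+1) - y_i)/h_i = -2, 3, -1.
  1·M_0 + 4·M_1 + 1·M_2 = 6(Δ_1 - Δ_0) = 30
  1·M_1 + 4·M_2 + 1·M_3 = 6(Δ_2 - Δ_1) = -24
Natural end conditions: M_0 = M_3 = 0.
Solving: M_0 = 0, M_1 = 48/5, M_2 = -42/5, M_3 = 0.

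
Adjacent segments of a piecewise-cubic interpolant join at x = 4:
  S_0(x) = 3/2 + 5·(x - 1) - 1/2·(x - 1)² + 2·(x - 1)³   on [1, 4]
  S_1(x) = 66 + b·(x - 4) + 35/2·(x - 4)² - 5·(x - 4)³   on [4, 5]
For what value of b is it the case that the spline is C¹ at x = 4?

S_0'(x) = 5 - 1·(x - 1) + 6·(x - 1)², so S_0'(4) = 56. On the right, S_1'(4) = b, so b = 56.

56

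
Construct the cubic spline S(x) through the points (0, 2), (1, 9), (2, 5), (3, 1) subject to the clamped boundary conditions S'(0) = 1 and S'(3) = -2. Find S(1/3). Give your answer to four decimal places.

Put σ_i = S'' at the i-th knot. Here h = (1, 1, 1) and Δ = (7, -4, -4), so the interior equations h_(i-1)·σ_(i-1) + 2(h_(i-1)+h_i)·σ_i + h_i·σ_(i+1) = 6(Δ_i − Δ_(i-1)) read
  1·σ_0 + 4·σ_1 + 1·σ_2 = 6(Δ_1 - Δ_0) = -66
  1·σ_1 + 4·σ_2 + 1·σ_3 = 6(Δ_2 - Δ_1) = 0
Clamped end conditions give two more equations: 2h_0·σ_0 + h_0·σ_1 = 6(Δ_0 - S'(0)) = 36 and h_2·σ_2 + 2h_2·σ_3 = 6(S'(3) - Δ_2) = 12.
Forward elimination and back-substitution give σ_0 = 154/5, σ_1 = -128/5, σ_2 = 28/5, σ_3 = 16/5.
On [0, 1], S(x) = 2 + 1·x + 77/5·x² - 47/5·x³.
With x = 1/3: S(1/3) = 499/135.

3.6963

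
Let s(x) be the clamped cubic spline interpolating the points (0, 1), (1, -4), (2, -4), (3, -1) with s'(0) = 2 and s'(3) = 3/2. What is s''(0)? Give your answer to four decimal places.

-27.9333

Let m_i = s''(x_i). Step sizes h_i = 1, 1, 1; slopes of the chords Δ_i = (y_(i+1) - y_i)/h_i = -5, 0, 3.
  1·m_0 + 4·m_1 + 1·m_2 = 6(Δ_1 - Δ_0) = 30
  1·m_1 + 4·m_2 + 1·m_3 = 6(Δ_2 - Δ_1) = 18
Clamped end conditions give two more equations: 2h_0·m_0 + h_0·m_1 = 6(Δ_0 - s'(0)) = -42 and h_2·m_2 + 2h_2·m_3 = 6(s'(3) - Δ_2) = -9.
Solving: m_0 = -419/15, m_1 = 208/15, m_2 = 37/15, m_3 = -86/15.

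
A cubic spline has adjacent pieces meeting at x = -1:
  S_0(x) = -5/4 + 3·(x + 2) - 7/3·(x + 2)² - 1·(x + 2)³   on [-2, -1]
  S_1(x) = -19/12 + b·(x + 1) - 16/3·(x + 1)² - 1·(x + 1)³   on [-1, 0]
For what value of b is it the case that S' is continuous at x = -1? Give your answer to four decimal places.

-4.6667

S_0'(x) = 3 - 14/3·(x + 2) - 3·(x + 2)², so S_0'(-1) = -14/3. On the right, S_1'(-1) = b, so b = -14/3.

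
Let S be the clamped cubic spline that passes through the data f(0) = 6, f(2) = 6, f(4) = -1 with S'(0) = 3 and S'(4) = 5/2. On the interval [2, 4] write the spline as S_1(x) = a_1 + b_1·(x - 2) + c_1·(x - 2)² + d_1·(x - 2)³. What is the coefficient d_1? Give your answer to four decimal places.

Write σ_i for S''(x_i). With h_i = 2, 2 and divided differences Δ_i = 0, -7/2, the continuity of S' gives the tridiagonal system
  2·σ_0 + 8·σ_1 + 2·σ_2 = 6(Δ_1 - Δ_0) = -21
Clamped end conditions give two more equations: 2h_0·σ_0 + h_0·σ_1 = 6(Δ_0 - S'(0)) = -18 and h_1·σ_1 + 2h_1·σ_2 = 6(S'(4) - Δ_1) = 36.
Hence σ_0 = -2, σ_1 = -5, σ_2 = 23/2.
On [2, 4], with S_1(x) = a_1 + b_1·(x - 2) + c_1·(x - 2)² + d_1·(x - 2)³: c_1 = σ_1/2 = -5/2, d_1 = (σ_2 - σ_1)/(6h_1) = 11/8, b_1 = Δ_1 - h_1(2σ_1 + σ_2)/6 = -4.

1.3750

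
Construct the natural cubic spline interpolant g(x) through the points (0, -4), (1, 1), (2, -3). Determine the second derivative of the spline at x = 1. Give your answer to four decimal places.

-13.5000

Put σ_i = g'' at the i-th knot. Here h = (1, 1) and Δ = (5, -4), so the interior equations h_(i-1)·σ_(i-1) + 2(h_(i-1)+h_i)·σ_i + h_i·σ_(i+1) = 6(Δ_i − Δ_(i-1)) read
  1·σ_0 + 4·σ_1 + 1·σ_2 = 6(Δ_1 - Δ_0) = -54
Natural end conditions: σ_0 = σ_2 = 0.
Solving the tridiagonal system: σ_0 = 0, σ_1 = -27/2, σ_2 = 0.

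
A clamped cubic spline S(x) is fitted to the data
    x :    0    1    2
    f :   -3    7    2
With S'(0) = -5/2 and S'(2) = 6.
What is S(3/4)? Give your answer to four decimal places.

4.9160

Let M_i = S''(x_i). Step sizes h_i = 1, 1; slopes of the chords Δ_i = (y_(i+1) - y_i)/h_i = 10, -5.
  1·M_0 + 4·M_1 + 1·M_2 = 6(Δ_1 - Δ_0) = -90
Clamped end conditions give two more equations: 2h_0·M_0 + h_0·M_1 = 6(Δ_0 - S'(0)) = 75 and h_1·M_1 + 2h_1·M_2 = 6(S'(2) - Δ_1) = 66.
Hence M_0 = 257/4, M_1 = -107/2, M_2 = 239/4.
On [0, 1], S(x) = -3 - 5/2·x + 257/8·x² - 157/8·x³.
With x = 3/4: S(3/4) = 2517/512.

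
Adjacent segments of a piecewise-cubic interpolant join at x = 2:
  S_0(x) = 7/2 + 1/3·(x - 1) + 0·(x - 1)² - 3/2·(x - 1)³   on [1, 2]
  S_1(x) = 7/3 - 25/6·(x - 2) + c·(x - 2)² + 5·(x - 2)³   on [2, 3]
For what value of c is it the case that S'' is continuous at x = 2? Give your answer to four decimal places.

-4.5000

S_0''(x) = 0 - 9·(x - 1), so S_0''(2) = -9. On the right, S_1''(2) = 2c, so c = -9/2.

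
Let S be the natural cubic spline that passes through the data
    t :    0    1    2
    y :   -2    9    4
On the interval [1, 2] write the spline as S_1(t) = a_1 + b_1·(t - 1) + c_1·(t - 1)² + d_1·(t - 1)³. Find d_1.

Let M_i = S''(x_i). Step sizes h_i = 1, 1; slopes of the chords Δ_i = (y_(i+1) - y_i)/h_i = 11, -5.
  1·M_0 + 4·M_1 + 1·M_2 = 6(Δ_1 - Δ_0) = -96
Natural end conditions: M_0 = M_2 = 0.
Forward elimination and back-substitution give M_0 = 0, M_1 = -24, M_2 = 0.
On [1, 2], with S_1(t) = a_1 + b_1·(t - 1) + c_1·(t - 1)² + d_1·(t - 1)³: c_1 = M_1/2 = -12, d_1 = (M_2 - M_1)/(6h_1) = 4, b_1 = Δ_1 - h_1(2M_1 + M_2)/6 = 3.

4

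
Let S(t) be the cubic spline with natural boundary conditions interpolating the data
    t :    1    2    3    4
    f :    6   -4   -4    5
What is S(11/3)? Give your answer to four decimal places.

1.4864

Write M_i for S''(x_i). With h_i = 1, 1, 1 and divided differences Δ_i = -10, 0, 9, the continuity of S' gives the tridiagonal system
  1·M_0 + 4·M_1 + 1·M_2 = 6(Δ_1 - Δ_0) = 60
  1·M_1 + 4·M_2 + 1·M_3 = 6(Δ_2 - Δ_1) = 54
Natural end conditions: M_0 = M_3 = 0.
Hence M_0 = 0, M_1 = 62/5, M_2 = 52/5, M_3 = 0.
On [3, 4], S(t) = -4 + 83/15·(t - 3) + 26/5·(t - 3)² - 26/15·(t - 3)³.
With (t - 3) = 2/3: S(11/3) = 602/405.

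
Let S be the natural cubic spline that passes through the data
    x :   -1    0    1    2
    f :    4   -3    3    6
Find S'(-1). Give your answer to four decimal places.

Put M_i = S'' at the i-th knot. Here h = (1, 1, 1) and Δ = (-7, 6, 3), so the interior equations h_(i-1)·M_(i-1) + 2(h_(i-1)+h_i)·M_i + h_i·M_(i+1) = 6(Δ_i − Δ_(i-1)) read
  1·M_0 + 4·M_1 + 1·M_2 = 6(Δ_1 - Δ_0) = 78
  1·M_1 + 4·M_2 + 1·M_3 = 6(Δ_2 - Δ_1) = -18
Natural end conditions: M_0 = M_3 = 0.
Solving the tridiagonal system: M_0 = 0, M_1 = 22, M_2 = -10, M_3 = 0.
On [-1, 0], S'(x) = b_0 + 2c_0·(x + 1) + 3d_0·(x + 1)² with b_0 = Δ_0 - h_0(2M_0 + M_1)/6 = -32/3, c_0 = M_0/2 = 0, d_0 = (M_1 - M_0)/(6h_0) = 11/3. So S'(-1) = -32/3.

-10.6667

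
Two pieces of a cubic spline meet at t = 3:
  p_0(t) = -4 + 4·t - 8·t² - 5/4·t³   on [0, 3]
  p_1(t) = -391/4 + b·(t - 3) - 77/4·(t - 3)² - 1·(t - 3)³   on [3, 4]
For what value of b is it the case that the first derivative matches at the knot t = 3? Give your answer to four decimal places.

-77.7500

p_0'(t) = 4 - 16·t - 15/4·t², so p_0'(3) = -311/4. On the right, p_1'(3) = b, so b = -311/4.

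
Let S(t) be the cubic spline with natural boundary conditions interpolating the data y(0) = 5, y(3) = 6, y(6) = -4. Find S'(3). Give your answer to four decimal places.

Let M_i = S''(x_i). Step sizes h_i = 3, 3; slopes of the chords Δ_i = (y_(i+1) - y_i)/h_i = 1/3, -10/3.
  3·M_0 + 12·M_1 + 3·M_2 = 6(Δ_1 - Δ_0) = -22
Natural end conditions: M_0 = M_2 = 0.
Solving: M_0 = 0, M_1 = -11/6, M_2 = 0.
On [3, 6], S'(t) = b_1 + 2c_1·(t - 3) + 3d_1·(t - 3)² with b_1 = Δ_1 - h_1(2M_1 + M_2)/6 = -3/2, c_1 = M_1/2 = -11/12, d_1 = (M_2 - M_1)/(6h_1) = 11/108. So S'(3) = -3/2.

-1.5000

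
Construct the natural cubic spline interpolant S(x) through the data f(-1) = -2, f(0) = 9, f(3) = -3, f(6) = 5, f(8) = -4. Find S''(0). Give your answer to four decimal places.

-14.5075

With M_i denoting the second derivative at x_i, h_i = 1, 3, 3, 2, and Δ_i = (y_(i+1) − y_i)/h_i = 11, -4, 8/3, -9/2:
  1·M_0 + 8·M_1 + 3·M_2 = 6(Δ_1 - Δ_0) = -90
  3·M_1 + 12·M_2 + 3·M_3 = 6(Δ_2 - Δ_1) = 40
  3·M_2 + 10·M_3 + 2·M_4 = 6(Δ_3 - Δ_2) = -43
Natural end conditions: M_0 = M_4 = 0.
Solving: M_0 = 0, M_1 = -3859/266, M_2 = 3466/399, M_3 = -1837/266, M_4 = 0.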